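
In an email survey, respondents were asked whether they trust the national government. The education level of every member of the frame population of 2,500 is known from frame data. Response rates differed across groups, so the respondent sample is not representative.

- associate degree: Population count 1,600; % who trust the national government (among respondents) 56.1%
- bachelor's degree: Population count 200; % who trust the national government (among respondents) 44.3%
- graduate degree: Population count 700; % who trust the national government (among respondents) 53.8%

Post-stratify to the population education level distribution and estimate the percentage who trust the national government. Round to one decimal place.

Each cell contributes population-share × respondent value:
  associate degree: (1,600/2,500) × 56.1 = 35.904
  bachelor's degree: (200/2,500) × 44.3 = 3.544
  graduate degree: (700/2,500) × 53.8 = 15.064
Post-stratified estimate = 54.512 → 54.5%.

54.5%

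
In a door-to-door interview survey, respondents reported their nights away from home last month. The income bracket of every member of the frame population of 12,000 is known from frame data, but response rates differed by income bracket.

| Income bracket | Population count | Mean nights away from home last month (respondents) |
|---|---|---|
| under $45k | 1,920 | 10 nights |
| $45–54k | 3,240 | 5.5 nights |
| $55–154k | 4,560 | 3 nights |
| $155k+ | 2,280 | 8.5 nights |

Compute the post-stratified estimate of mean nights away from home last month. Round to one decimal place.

5.8

Reweight to the known income bracket distribution:
  under $45k: (1,920/12,000) × 10 = 1.6
  $45–54k: (3,240/12,000) × 5.5 = 1.485
  $55–154k: (4,560/12,000) × 3 = 1.14
  $155k+: (2,280/12,000) × 8.5 = 1.615
Post-stratified estimate = 5.84 → 5.8.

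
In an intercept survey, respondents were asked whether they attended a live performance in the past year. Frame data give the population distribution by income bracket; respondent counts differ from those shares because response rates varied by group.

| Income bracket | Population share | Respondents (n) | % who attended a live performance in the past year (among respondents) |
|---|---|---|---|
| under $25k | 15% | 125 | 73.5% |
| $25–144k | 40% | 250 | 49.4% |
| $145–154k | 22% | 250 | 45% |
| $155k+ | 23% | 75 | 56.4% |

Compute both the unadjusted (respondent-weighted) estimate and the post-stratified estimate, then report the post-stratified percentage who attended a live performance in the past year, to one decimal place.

53.7%

Without adjustment, the pooled respondent share is:
  (125/700)×73.5 + (250/700)×49.4 + (250/700)×45 + (75/700)×56.4 = 52.8821%
Post-stratified estimate weights by population shares:
  0.15×73.5 + 0.4×49.4 + 0.22×45 + 0.23×56.4 = 53.657%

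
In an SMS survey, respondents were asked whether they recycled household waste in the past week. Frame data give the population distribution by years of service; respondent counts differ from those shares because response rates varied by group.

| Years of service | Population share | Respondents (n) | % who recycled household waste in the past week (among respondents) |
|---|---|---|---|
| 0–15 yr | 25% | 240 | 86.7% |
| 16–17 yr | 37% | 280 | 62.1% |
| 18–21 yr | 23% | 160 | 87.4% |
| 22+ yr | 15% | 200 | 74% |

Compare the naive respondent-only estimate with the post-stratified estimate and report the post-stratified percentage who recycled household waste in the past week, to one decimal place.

75.9%

Naive respondent-only estimate (weights = respondent counts):
  (240/880)×86.7 + (280/880)×62.1 + (160/880)×87.4 + (200/880)×74 = 76.1136%
Reweighting by population years of service shares:
  0.25×86.7 + 0.37×62.1 + 0.23×87.4 + 0.15×74 = 75.854%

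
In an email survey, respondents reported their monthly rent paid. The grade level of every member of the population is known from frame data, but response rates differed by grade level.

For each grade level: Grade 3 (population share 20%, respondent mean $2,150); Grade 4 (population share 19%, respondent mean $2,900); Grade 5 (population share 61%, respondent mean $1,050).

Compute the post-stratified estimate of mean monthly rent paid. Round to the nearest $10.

Each cell contributes population-share × respondent value:
  Grade 3: 0.2 × 2150 = 430
  Grade 4: 0.19 × 2900 = 551
  Grade 5: 0.61 × 1050 = 640.5
Post-stratified estimate = 1621.5 → $1,620.

$1,620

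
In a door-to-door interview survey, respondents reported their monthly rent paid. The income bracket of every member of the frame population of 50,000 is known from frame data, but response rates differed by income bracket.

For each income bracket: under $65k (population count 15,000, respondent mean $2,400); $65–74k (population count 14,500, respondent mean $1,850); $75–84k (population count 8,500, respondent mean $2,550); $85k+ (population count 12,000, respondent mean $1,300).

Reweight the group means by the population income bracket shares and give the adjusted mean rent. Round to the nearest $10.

Post-stratification weights by population share, not respondent share:
  under $65k: (15,000/50,000) × 2400 = 720
  $65–74k: (14,500/50,000) × 1850 = 536.5
  $75–84k: (8,500/50,000) × 2550 = 433.5
  $85k+: (12,000/50,000) × 1300 = 312
Post-stratified estimate = 2002 → $2,000.

$2,000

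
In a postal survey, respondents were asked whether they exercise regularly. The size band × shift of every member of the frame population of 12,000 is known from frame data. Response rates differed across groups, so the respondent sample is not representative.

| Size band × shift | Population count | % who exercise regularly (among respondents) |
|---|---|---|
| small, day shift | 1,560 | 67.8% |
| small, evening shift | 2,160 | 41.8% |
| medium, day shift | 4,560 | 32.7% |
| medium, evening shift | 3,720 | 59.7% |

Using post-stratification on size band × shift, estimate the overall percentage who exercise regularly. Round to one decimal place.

Reweight to the known size band × shift distribution:
  small, day shift: (1,560/12,000) × 67.8 = 8.814
  small, evening shift: (2,160/12,000) × 41.8 = 7.524
  medium, day shift: (4,560/12,000) × 32.7 = 12.426
  medium, evening shift: (3,720/12,000) × 59.7 = 18.507
Post-stratified estimate = 47.271 → 47.3%.

47.3%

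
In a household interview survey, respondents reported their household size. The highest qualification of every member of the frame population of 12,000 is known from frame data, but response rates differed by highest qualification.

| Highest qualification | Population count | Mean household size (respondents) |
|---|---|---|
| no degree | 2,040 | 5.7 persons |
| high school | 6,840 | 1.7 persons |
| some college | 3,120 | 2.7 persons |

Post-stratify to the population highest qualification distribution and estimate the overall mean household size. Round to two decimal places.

2.64

Each cell contributes population-share × respondent value:
  no degree: (2,040/12,000) × 5.7 = 0.969
  high school: (6,840/12,000) × 1.7 = 0.969
  some college: (3,120/12,000) × 2.7 = 0.702
Post-stratified estimate = 2.64 → 2.64.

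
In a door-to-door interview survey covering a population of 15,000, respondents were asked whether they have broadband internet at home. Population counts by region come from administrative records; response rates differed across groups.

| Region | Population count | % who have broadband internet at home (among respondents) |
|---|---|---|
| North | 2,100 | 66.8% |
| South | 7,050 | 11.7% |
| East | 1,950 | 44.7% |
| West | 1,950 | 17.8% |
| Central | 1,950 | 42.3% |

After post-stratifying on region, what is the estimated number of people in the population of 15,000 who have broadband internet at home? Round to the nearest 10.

4,270

Apply each group's respondent rate to its population count:
  North: 2,100 × 66.8% = 1402.8
  South: 7,050 × 11.7% = 824.85
  East: 1,950 × 44.7% = 871.65
  West: 1,950 × 17.8% = 347.1
  Central: 1,950 × 42.3% = 824.85
Estimated total = 4271.25 → 4,270.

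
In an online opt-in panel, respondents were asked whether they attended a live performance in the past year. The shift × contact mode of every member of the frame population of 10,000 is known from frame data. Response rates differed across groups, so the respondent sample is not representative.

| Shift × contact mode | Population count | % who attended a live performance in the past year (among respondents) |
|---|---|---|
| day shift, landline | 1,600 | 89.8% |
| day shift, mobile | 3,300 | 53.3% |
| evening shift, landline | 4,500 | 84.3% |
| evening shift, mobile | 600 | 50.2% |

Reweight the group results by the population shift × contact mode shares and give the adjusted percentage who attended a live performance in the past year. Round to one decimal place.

72.9%

Each cell contributes population-share × respondent value:
  day shift, landline: (1,600/10,000) × 89.8 = 14.368
  day shift, mobile: (3,300/10,000) × 53.3 = 17.589
  evening shift, landline: (4,500/10,000) × 84.3 = 37.935
  evening shift, mobile: (600/10,000) × 50.2 = 3.012
Post-stratified estimate = 72.904 → 72.9%.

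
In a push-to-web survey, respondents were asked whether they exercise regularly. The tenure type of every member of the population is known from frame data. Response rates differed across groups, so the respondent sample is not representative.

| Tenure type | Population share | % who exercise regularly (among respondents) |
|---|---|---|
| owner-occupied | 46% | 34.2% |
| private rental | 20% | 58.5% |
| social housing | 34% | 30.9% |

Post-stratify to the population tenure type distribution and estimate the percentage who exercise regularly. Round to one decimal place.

37.9%

Post-stratification weights by population share, not respondent share:
  owner-occupied: 0.46 × 34.2 = 15.732
  private rental: 0.2 × 58.5 = 11.7
  social housing: 0.34 × 30.9 = 10.506
Post-stratified estimate = 37.938 → 37.9%.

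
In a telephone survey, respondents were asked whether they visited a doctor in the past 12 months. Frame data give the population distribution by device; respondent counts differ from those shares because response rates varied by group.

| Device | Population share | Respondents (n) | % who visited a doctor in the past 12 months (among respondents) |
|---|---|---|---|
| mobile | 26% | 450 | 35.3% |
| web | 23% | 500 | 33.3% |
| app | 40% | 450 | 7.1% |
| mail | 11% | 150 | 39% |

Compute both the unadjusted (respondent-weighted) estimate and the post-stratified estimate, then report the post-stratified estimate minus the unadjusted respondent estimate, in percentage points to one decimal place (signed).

-2.9 percentage points

Naive respondent-only estimate (weights = respondent counts):
  (450/1550)×35.3 + (500/1550)×33.3 + (450/1550)×7.1 + (150/1550)×39 = 26.8258%
Post-stratifying to population shares instead:
  0.26×35.3 + 0.23×33.3 + 0.4×7.1 + 0.11×39 = 23.967%
Difference = 23.967 − 26.8258 = -2.8588 pp.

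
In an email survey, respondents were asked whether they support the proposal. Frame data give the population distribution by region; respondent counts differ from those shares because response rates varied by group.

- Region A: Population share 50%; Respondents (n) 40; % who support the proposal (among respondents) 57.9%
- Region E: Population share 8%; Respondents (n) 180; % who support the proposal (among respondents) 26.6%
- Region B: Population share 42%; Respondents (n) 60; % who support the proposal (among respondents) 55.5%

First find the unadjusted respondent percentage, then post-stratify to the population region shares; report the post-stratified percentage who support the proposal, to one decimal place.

Unadjusted (pooled respondent) estimate weights by respondent counts:
  (40/280)×57.9 + (180/280)×26.6 + (60/280)×55.5 = 37.2643%
Post-stratified estimate weights by population shares:
  0.5×57.9 + 0.08×26.6 + 0.42×55.5 = 54.388%

54.4%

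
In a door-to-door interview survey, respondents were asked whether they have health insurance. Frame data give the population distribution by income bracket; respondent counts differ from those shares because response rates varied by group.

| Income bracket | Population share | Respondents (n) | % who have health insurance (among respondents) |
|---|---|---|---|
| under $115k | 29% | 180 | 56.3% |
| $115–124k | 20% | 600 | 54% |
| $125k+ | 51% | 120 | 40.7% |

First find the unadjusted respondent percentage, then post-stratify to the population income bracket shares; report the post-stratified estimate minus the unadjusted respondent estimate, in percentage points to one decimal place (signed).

Naive respondent-only estimate (weights = respondent counts):
  (180/900)×56.3 + (600/900)×54 + (120/900)×40.7 = 52.6867%
Post-stratifying to population shares instead:
  0.29×56.3 + 0.2×54 + 0.51×40.7 = 47.884%
Difference = 47.884 − 52.6867 = -4.8027 pp.

-4.8 percentage points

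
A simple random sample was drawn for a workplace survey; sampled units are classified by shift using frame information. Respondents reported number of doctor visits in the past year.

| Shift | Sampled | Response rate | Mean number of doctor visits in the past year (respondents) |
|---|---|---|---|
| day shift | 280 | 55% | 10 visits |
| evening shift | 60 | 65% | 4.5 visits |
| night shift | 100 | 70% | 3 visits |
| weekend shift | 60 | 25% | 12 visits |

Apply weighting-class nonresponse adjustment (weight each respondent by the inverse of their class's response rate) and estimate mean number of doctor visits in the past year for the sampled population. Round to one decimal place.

8.2

Each respondent's weight = sampled/responded in their class; summing within a class gives n_sampled, so:
  day shift: 280 × 10 = 2800
  evening shift: 60 × 4.5 = 270
  night shift: 100 × 3 = 300
  weekend shift: 60 × 12 = 720
Adjusted estimate = 4090 / 500 = 8.18 → 8.2.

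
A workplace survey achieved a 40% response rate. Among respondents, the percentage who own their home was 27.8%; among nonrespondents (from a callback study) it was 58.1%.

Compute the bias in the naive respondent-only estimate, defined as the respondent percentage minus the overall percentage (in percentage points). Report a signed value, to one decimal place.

Nonresponse fraction = 1 − 0.4 = 0.6.
Bias = (nonresponse fraction) × (respondent percentage − nonrespondent percentage)
     = 0.6 × (27.8 − 58.1) = 0.6 × -30.3 = -18.18.

-18.2 percentage points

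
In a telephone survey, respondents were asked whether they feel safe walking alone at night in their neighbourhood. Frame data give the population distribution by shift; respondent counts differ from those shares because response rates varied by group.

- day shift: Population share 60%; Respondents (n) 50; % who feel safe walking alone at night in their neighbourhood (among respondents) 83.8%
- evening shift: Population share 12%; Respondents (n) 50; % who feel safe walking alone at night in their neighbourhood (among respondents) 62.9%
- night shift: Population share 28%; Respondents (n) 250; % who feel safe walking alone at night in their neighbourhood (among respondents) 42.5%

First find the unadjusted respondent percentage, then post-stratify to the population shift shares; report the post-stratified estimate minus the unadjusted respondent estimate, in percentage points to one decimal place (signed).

Unadjusted (pooled respondent) estimate weights by respondent counts:
  (50/350)×83.8 + (50/350)×62.9 + (250/350)×42.5 = 51.3143%
Post-stratifying to population shares instead:
  0.6×83.8 + 0.12×62.9 + 0.28×42.5 = 69.728%
Difference = 69.728 − 51.3143 = 18.4137 pp.

+18.4 percentage points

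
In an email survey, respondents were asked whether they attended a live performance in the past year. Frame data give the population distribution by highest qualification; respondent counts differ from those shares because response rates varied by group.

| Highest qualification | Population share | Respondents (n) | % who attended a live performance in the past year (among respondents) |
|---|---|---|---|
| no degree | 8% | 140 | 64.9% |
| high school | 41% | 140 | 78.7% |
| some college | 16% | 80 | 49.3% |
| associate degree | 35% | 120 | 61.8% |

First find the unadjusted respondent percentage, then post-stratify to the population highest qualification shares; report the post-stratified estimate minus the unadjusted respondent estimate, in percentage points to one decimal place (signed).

+1.4 percentage points

Unadjusted (pooled respondent) estimate weights by respondent counts:
  (140/480)×64.9 + (140/480)×78.7 + (80/480)×49.3 + (120/480)×61.8 = 65.55%
Post-stratifying to population shares instead:
  0.08×64.9 + 0.41×78.7 + 0.16×49.3 + 0.35×61.8 = 66.977%
Difference = 66.977 − 65.55 = 1.427 pp.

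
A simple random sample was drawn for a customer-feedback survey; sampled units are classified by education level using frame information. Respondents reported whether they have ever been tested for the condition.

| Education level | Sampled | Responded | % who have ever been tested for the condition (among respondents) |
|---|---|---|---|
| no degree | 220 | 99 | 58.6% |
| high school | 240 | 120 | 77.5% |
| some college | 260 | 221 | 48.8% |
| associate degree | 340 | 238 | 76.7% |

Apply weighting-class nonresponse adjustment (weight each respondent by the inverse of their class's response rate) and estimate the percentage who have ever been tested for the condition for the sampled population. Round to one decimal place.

66.3%

Class response rates: no degree 99/220 = 45%, high school 120/240 = 50%, some college 221/260 = 85%, associate degree 238/340 = 70%.
Each respondent's weight = sampled/responded in their class; summing within a class gives n_sampled, so:
  no degree: 220 × 58.6 = 12,892
  high school: 240 × 77.5 = 18,600
  some college: 260 × 48.8 = 12,688
  associate degree: 340 × 76.7 = 26,078
Adjusted estimate = 70,258 / 1,060 = 66.2811 → 66.3%.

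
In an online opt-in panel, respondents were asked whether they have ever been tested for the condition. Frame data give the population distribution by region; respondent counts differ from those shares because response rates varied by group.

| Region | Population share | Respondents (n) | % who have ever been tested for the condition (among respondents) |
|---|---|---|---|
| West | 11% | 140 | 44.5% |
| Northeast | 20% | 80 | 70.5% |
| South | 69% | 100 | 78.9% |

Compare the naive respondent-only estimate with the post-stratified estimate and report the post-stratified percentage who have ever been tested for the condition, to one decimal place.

Without adjustment, the pooled respondent share is:
  (140/320)×44.5 + (80/320)×70.5 + (100/320)×78.9 = 61.75%
Reweighting by population region shares:
  0.11×44.5 + 0.2×70.5 + 0.69×78.9 = 73.436%

73.4%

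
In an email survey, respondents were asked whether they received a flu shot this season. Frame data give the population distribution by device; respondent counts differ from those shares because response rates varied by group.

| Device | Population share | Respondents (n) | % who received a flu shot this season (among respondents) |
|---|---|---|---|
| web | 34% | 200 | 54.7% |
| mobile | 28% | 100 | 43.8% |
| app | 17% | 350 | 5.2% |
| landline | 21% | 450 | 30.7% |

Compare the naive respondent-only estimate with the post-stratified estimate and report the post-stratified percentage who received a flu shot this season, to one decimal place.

38.2%

Without adjustment, the pooled respondent share is:
  (200/1100)×54.7 + (100/1100)×43.8 + (350/1100)×5.2 + (450/1100)×30.7 = 28.1409%
Post-stratified estimate weights by population shares:
  0.34×54.7 + 0.28×43.8 + 0.17×5.2 + 0.21×30.7 = 38.193%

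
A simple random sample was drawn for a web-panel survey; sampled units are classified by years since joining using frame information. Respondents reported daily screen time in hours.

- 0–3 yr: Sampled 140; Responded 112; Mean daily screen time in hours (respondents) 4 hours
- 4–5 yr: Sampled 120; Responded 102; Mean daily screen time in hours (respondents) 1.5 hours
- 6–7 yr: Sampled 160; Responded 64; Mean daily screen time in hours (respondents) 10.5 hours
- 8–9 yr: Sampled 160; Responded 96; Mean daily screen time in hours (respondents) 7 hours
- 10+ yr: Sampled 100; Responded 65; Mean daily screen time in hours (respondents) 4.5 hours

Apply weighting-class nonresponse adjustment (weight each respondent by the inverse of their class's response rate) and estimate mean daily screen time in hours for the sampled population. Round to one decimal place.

Class response rates: 0–3 yr 112/140 = 80%, 4–5 yr 102/120 = 85%, 6–7 yr 64/160 = 40%, 8–9 yr 96/160 = 60%, 10+ yr 65/100 = 65%.
Each respondent's weight = sampled/responded in their class; summing within a class gives n_sampled, so:
  0–3 yr: 140 × 4 = 560
  4–5 yr: 120 × 1.5 = 180
  6–7 yr: 160 × 10.5 = 1680
  8–9 yr: 160 × 7 = 1120
  10+ yr: 100 × 4.5 = 450
Adjusted estimate = 3990 / 680 = 5.86765 → 5.9.

5.9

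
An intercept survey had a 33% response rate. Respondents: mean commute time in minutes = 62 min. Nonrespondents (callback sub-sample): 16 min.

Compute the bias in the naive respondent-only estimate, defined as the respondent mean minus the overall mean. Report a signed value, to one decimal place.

Nonresponse fraction = 1 − 0.33 = 0.67.
Bias = (nonresponse fraction) × (respondent mean − nonrespondent mean)
     = 0.67 × (62 − 16) = 0.67 × 46 = 30.82.

+30.8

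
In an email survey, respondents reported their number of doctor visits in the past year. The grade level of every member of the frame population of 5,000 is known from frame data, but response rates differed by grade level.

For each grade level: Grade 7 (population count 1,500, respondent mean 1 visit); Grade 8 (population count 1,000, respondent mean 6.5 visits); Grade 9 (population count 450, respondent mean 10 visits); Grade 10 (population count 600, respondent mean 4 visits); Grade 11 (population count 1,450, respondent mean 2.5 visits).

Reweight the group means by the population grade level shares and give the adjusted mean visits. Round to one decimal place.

Reweight to the known grade level distribution:
  Grade 7: (1,500/5,000) × 1 = 0.3
  Grade 8: (1,000/5,000) × 6.5 = 1.3
  Grade 9: (450/5,000) × 10 = 0.9
  Grade 10: (600/5,000) × 4 = 0.48
  Grade 11: (1,450/5,000) × 2.5 = 0.725
Post-stratified estimate = 3.705 → 3.7.

3.7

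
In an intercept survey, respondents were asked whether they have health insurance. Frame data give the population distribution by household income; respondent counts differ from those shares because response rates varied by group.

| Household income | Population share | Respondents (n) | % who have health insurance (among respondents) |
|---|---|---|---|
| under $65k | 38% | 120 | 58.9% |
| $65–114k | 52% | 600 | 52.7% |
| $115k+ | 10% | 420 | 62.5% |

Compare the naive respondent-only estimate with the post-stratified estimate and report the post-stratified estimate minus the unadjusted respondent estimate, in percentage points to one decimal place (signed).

Unadjusted (pooled respondent) estimate weights by respondent counts:
  (120/1140)×58.9 + (600/1140)×52.7 + (420/1140)×62.5 = 56.9632%
Post-stratifying to population shares instead:
  0.38×58.9 + 0.52×52.7 + 0.1×62.5 = 56.036%
Difference = 56.036 − 56.9632 = -0.9272 pp.

-0.9 percentage points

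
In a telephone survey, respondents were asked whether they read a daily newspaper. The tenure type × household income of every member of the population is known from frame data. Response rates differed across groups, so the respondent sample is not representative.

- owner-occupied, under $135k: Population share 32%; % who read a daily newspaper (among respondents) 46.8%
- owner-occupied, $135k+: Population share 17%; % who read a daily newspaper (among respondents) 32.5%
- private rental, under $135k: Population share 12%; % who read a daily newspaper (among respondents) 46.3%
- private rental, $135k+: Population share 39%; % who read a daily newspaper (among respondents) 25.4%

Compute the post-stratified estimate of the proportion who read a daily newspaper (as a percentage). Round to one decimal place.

Reweight to the known tenure type × household income distribution:
  owner-occupied, under $135k: 0.32 × 46.8 = 14.976
  owner-occupied, $135k+: 0.17 × 32.5 = 5.525
  private rental, under $135k: 0.12 × 46.3 = 5.556
  private rental, $135k+: 0.39 × 25.4 = 9.906
Post-stratified estimate = 35.963 → 36.0%.

36.0%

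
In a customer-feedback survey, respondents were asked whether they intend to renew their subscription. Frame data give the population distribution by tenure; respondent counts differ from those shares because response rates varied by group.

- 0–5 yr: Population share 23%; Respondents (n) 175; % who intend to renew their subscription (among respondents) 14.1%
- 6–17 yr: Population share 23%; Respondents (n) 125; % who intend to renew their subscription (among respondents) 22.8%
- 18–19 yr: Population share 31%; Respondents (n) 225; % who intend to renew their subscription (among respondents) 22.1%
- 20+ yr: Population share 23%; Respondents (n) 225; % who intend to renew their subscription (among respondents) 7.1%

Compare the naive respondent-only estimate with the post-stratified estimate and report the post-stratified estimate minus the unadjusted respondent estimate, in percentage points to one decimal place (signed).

Unadjusted (pooled respondent) estimate weights by respondent counts:
  (175/750)×14.1 + (125/750)×22.8 + (225/750)×22.1 + (225/750)×7.1 = 15.85%
Post-stratifying to population shares instead:
  0.23×14.1 + 0.23×22.8 + 0.31×22.1 + 0.23×7.1 = 16.971%
Difference = 16.971 − 15.85 = 1.121 pp.

+1.1 percentage points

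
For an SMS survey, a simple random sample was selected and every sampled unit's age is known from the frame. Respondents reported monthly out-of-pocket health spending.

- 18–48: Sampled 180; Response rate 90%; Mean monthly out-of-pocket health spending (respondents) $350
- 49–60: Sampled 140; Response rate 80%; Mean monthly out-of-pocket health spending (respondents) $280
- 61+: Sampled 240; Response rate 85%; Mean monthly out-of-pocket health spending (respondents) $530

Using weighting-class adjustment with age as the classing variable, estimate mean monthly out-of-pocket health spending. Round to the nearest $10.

$410

With weight = n_sampled/n_responded per class, the weighted class total is n_sampled:
  18–48: 180 × 350 = 63,000
  49–60: 140 × 280 = 39,200
  61+: 240 × 530 = 127,200
Adjusted estimate = 229,400 / 560 = 409.643 → $410.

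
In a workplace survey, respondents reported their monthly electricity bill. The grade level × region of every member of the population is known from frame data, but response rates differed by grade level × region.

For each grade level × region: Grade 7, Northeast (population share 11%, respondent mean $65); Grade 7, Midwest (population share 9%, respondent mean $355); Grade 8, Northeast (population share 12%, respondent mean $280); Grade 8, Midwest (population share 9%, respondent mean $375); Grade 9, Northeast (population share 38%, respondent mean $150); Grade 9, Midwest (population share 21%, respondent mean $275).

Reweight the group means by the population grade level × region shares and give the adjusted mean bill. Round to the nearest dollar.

$221

Each cell contributes population-share × respondent value:
  Grade 7, Northeast: 0.11 × 65 = 7.15
  Grade 7, Midwest: 0.09 × 355 = 31.95
  Grade 8, Northeast: 0.12 × 280 = 33.6
  Grade 8, Midwest: 0.09 × 375 = 33.75
  Grade 9, Northeast: 0.38 × 150 = 57
  Grade 9, Midwest: 0.21 × 275 = 57.75
Post-stratified estimate = 221.2 → $221.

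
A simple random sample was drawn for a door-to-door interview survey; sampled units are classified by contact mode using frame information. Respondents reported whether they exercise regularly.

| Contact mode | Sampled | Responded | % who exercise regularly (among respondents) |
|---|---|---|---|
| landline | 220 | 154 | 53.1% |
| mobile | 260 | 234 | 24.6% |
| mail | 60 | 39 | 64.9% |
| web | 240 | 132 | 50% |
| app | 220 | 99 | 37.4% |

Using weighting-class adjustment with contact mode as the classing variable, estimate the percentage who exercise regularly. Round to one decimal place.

42.2%

Response rates by class: landline 154/220 = 70%, mobile 234/260 = 90%, mail 39/60 = 65%, web 132/240 = 55%, app 99/220 = 45%.
Weighting each respondent by the inverse class response rate inflates each class back to its sampled size, so the class weight is n_sampled:
  landline: 220 × 53.1 = 11,682
  mobile: 260 × 24.6 = 6396
  mail: 60 × 64.9 = 3894
  web: 240 × 50 = 12,000
  app: 220 × 37.4 = 8228
Adjusted estimate = 42,200 / 1,000 = 42.2 → 42.2%.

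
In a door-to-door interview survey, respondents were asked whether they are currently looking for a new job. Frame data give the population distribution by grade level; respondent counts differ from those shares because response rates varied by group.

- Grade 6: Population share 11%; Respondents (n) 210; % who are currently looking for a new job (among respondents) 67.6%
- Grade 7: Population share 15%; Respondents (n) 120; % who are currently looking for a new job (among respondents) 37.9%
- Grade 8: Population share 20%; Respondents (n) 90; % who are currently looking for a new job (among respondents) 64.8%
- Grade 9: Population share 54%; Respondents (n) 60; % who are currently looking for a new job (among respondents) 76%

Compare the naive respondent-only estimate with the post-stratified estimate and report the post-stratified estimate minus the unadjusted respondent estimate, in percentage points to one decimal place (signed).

+6.4 percentage points

Without adjustment, the pooled respondent share is:
  (210/480)×67.6 + (120/480)×37.9 + (90/480)×64.8 + (60/480)×76 = 60.7%
Reweighting by population grade level shares:
  0.11×67.6 + 0.15×37.9 + 0.2×64.8 + 0.54×76 = 67.121%
Difference = 67.121 − 60.7 = 6.421 pp.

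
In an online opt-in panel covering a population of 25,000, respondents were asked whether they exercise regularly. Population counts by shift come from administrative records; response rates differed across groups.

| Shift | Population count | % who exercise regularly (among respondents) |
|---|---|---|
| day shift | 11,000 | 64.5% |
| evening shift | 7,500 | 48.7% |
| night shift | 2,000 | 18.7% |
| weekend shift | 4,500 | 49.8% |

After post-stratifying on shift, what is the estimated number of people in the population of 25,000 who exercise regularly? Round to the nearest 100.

13,400

Estimated count per cell = population count × respondent percentage:
  day shift: 11,000 × 64.5% = 7095
  evening shift: 7,500 × 48.7% = 3652.5
  night shift: 2,000 × 18.7% = 374
  weekend shift: 4,500 × 49.8% = 2241
Estimated total = 13362.5 → 13,400.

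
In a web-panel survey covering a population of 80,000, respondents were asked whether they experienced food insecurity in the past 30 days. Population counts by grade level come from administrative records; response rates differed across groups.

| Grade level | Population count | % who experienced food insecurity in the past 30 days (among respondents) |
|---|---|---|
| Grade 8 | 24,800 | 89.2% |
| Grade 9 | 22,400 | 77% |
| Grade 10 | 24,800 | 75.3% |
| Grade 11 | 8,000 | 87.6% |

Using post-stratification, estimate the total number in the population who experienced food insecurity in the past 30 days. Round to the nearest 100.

Apply each group's respondent rate to its population count:
  Grade 8: 24,800 × 89.2% = 22121.6
  Grade 9: 22,400 × 77% = 17,248
  Grade 10: 24,800 × 75.3% = 18674.4
  Grade 11: 8,000 × 87.6% = 7008
Estimated total = 65,052 → 65,100.

65,100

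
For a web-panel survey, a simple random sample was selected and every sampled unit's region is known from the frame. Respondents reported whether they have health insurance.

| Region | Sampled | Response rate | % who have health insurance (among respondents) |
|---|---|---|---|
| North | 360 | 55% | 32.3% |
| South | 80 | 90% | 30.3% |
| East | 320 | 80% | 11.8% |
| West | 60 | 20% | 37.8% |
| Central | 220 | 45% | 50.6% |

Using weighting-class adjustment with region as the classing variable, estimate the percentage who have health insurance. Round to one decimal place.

30.0%

Weighting each respondent by the inverse class response rate inflates each class back to its sampled size, so the class weight is n_sampled:
  North: 360 × 32.3 = 11628
  South: 80 × 30.3 = 2424
  East: 320 × 11.8 = 3776
  West: 60 × 37.8 = 2268
  Central: 220 × 50.6 = 11,132
Adjusted estimate = 31,228 / 1,040 = 30.0269 → 30.0%.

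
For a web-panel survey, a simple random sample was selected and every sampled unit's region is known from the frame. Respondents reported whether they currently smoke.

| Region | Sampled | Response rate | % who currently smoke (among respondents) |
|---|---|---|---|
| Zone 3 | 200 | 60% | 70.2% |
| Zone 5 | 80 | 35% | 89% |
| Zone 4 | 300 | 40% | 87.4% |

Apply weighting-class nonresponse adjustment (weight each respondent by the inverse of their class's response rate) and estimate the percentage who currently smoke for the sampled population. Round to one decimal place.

81.7%

Inverse-response-rate weighting restores each class to its sampled count, so class totals weight by n_sampled:
  Zone 3: 200 × 70.2 = 14,040
  Zone 5: 80 × 89 = 7120
  Zone 4: 300 × 87.4 = 26,220
Adjusted estimate = 47,380 / 580 = 81.6897 → 81.7%.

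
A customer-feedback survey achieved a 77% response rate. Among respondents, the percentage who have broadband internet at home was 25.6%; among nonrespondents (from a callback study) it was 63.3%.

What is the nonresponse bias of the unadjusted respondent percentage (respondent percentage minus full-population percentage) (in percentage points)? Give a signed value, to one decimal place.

Nonresponse fraction = 1 − 0.77 = 0.23.
Bias = (nonresponse fraction) × (respondent percentage − nonrespondent percentage)
     = 0.23 × (25.6 − 63.3) = 0.23 × -37.7 = -8.671.

-8.7 percentage points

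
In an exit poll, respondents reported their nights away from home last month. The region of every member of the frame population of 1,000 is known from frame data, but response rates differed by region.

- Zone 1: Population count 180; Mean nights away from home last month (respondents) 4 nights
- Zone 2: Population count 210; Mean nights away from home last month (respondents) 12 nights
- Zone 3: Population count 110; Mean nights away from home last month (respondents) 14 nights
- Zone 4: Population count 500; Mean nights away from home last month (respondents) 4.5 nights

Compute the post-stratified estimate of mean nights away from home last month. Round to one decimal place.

Weight each group's respondent value by its population share:
  Zone 1: (180/1,000) × 4 = 0.72
  Zone 2: (210/1,000) × 12 = 2.52
  Zone 3: (110/1,000) × 14 = 1.54
  Zone 4: (500/1,000) × 4.5 = 2.25
Post-stratified estimate = 7.03 → 7.0.

7.0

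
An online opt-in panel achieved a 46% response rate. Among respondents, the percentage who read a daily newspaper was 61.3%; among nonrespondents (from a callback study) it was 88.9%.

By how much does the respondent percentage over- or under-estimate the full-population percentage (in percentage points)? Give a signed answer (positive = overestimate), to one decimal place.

-14.9 percentage points

Nonresponse fraction = 1 − 0.46 = 0.54.
Bias = (nonresponse fraction) × (respondent percentage − nonrespondent percentage)
     = 0.54 × (61.3 − 88.9) = 0.54 × -27.6 = -14.904.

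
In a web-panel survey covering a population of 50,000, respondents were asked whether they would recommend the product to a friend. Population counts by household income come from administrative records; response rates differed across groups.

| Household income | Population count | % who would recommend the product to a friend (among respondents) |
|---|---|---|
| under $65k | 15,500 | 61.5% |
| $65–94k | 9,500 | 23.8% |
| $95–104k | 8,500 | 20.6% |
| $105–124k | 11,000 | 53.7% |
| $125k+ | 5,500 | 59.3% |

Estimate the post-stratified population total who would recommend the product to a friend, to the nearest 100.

Each cell contributes its population count × the respondent rate:
  under $65k: 15,500 × 61.5% = 9532.5
  $65–94k: 9,500 × 23.8% = 2261
  $95–104k: 8,500 × 20.6% = 1751
  $105–124k: 11,000 × 53.7% = 5907
  $125k+: 5,500 × 59.3% = 3261.5
Estimated total = 22,713 → 22,700.

22,700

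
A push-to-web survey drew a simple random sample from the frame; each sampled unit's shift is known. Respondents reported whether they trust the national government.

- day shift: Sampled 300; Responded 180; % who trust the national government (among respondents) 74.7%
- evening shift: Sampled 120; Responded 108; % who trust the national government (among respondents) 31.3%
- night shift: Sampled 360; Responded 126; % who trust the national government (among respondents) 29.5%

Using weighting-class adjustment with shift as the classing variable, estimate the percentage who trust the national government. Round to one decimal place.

47.2%

Class response rates: day shift 180/300 = 60%, evening shift 108/120 = 90%, night shift 126/360 = 35%.
With weight = n_sampled/n_responded per class, the weighted class total is n_sampled:
  day shift: 300 × 74.7 = 22,410
  evening shift: 120 × 31.3 = 3756
  night shift: 360 × 29.5 = 10,620
Adjusted estimate = 36,786 / 780 = 47.1615 → 47.2%.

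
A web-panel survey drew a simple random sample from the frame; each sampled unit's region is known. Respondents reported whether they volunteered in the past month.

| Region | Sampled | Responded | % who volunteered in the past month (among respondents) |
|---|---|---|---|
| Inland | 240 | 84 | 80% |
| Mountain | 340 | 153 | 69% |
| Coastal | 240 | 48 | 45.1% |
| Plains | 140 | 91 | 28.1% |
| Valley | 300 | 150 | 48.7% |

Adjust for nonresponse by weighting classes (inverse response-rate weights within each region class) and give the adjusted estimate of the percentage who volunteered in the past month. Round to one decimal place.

Response rates by class: Inland 84/240 = 35%, Mountain 153/340 = 45%, Coastal 48/240 = 20%, Plains 91/140 = 65%, Valley 150/300 = 50%.
Inverse-response-rate weighting restores each class to its sampled count, so class totals weight by n_sampled:
  Inland: 240 × 80 = 19,200
  Mountain: 340 × 69 = 23,460
  Coastal: 240 × 45.1 = 10,824
  Plains: 140 × 28.1 = 3934
  Valley: 300 × 48.7 = 14,610
Adjusted estimate = 72,028 / 1,260 = 57.1651 → 57.2%.

57.2%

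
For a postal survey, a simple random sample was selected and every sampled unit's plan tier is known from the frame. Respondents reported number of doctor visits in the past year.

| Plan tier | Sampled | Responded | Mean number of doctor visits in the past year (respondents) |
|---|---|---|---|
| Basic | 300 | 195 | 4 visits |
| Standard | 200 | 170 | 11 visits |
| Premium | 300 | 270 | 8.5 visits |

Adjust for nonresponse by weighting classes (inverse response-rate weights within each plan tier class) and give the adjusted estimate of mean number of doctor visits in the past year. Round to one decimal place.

Response rates by class: Basic 195/300 = 65%, Standard 170/200 = 85%, Premium 270/300 = 90%.
Weighting each respondent by the inverse class response rate inflates each class back to its sampled size, so the class weight is n_sampled:
  Basic: 300 × 4 = 1200
  Standard: 200 × 11 = 2200
  Premium: 300 × 8.5 = 2550
Adjusted estimate = 5950 / 800 = 7.4375 → 7.4.

7.4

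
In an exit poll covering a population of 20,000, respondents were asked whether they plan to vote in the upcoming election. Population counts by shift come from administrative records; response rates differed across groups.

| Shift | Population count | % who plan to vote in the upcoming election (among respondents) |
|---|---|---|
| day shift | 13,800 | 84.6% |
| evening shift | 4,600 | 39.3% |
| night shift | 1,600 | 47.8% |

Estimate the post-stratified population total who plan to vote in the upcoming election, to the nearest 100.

14,200

Apply each group's respondent rate to its population count:
  day shift: 13,800 × 84.6% = 11674.8
  evening shift: 4,600 × 39.3% = 1807.8
  night shift: 1,600 × 47.8% = 764.8
Estimated total = 14247.4 → 14,200.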